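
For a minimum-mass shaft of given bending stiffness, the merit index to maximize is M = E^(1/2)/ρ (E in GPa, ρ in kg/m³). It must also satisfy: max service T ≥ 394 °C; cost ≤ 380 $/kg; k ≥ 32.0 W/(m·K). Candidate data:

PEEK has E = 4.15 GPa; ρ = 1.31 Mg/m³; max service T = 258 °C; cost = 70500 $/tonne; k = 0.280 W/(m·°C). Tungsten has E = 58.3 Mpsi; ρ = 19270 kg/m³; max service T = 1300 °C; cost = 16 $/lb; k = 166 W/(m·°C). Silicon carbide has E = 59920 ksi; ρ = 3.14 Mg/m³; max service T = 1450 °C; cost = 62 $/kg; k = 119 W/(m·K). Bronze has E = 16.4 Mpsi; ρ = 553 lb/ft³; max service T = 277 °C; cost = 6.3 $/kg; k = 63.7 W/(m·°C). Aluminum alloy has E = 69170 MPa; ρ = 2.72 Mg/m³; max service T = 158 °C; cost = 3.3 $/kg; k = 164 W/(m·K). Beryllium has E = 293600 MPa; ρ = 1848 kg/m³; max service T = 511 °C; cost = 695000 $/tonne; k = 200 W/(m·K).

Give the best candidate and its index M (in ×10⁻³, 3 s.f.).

silicon carbide, M = 6.47×10⁻³

Screen on constraints: max service T ≥ 394 °C; cost ≤ 380 $/kg; k ≥ 32.0 W/(m·K). Survivors: tungsten, silicon carbide.
Normalizing units and computing the index:
  tungsten: E = 402.0 GPa, ρ = 19270 kg/m³
  silicon carbide: E = 413.1 GPa, ρ = 3140 kg/m³
  silicon carbide: M = 6.47×10⁻³
  tungsten: M = 1.04×10⁻³
Silicon carbide ranks first.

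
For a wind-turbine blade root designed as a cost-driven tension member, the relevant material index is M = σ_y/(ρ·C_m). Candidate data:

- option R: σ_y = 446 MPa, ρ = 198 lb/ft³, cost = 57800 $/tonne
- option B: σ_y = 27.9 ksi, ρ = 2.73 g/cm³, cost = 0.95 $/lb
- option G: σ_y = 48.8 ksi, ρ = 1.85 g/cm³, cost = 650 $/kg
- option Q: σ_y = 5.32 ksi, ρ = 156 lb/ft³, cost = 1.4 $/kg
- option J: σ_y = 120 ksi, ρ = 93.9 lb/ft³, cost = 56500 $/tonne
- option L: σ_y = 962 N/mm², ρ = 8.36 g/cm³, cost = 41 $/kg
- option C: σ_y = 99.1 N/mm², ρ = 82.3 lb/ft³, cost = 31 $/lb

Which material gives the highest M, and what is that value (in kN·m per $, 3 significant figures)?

After converting to SI:
  option R: σ_y = 446.0 MPa, ρ = 3172 kg/m³, cost = 57.80 $/kg
  option B: σ_y = 192.4 MPa, ρ = 2730 kg/m³, cost = 2.094 $/kg
  option G: σ_y = 336.5 MPa, ρ = 1850 kg/m³, cost = 650.0 $/kg
  option Q: σ_y = 36.68 MPa, ρ = 2499 kg/m³, cost = 1.400 $/kg
  option J: σ_y = 827.4 MPa, ρ = 1504 kg/m³, cost = 56.50 $/kg
  option L: σ_y = 962.0 MPa, ρ = 8360 kg/m³, cost = 41.00 $/kg
  option C: σ_y = 99.10 MPa, ρ = 1318 kg/m³, cost = 68.34 $/kg
  option B: M = 33.6 kN·m per $
  option Q: M = 10.5 kN·m per $
  option J: M = 9.74 kN·m per $
  option L: M = 2.81 kN·m per $
  option R: M = 2.43 kN·m per $
  option C: M = 1.10 kN·m per $
  option G: M = 0.280 kN·m per $
Option B ranks first.

option B, M = 33.6 kN·m per $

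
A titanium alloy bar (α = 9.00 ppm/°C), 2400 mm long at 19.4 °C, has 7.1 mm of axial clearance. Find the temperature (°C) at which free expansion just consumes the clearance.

α·L₀·ΔT = 7.1 mm ⇒ ΔT = 7.1 / (9.00×10⁻⁶ × 2400.0) = 328.7 K.
T = 19.4 + 328.7 = 348.1 °C.

348 °C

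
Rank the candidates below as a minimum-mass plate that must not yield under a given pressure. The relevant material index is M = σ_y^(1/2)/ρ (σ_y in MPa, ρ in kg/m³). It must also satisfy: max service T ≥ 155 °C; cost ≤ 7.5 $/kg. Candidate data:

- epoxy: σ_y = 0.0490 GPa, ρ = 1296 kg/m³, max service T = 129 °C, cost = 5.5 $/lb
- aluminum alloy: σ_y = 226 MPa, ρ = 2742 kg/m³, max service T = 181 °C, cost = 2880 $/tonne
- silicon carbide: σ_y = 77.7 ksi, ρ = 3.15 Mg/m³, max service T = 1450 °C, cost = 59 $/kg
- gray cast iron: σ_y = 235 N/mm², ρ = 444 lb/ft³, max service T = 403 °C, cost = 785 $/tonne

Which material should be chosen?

Screen on constraints: max service T ≥ 155 °C; cost ≤ 7.5 $/kg. Survivors: aluminum alloy, gray cast iron.
Convert each candidate to consistent units, then evaluate M:
  aluminum alloy: σ_y = 226.0 MPa, ρ = 2742 kg/m³
  gray cast iron: σ_y = 235.0 MPa, ρ = 7112 kg/m³
  aluminum alloy: M = 5.48×10⁻³
  gray cast iron: M = 2.16×10⁻³
Aluminum alloy has the largest M.

aluminum alloy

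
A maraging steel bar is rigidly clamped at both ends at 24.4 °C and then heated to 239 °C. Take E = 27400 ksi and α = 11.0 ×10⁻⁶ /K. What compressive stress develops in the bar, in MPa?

446 MPa

E = 27400 ksi = 188.9 GPa.
ΔT = 214.6 K. Constrained thermal stress σ = E·α·ΔT = 188.9×10³ MPa × 11.0×10⁻⁶ × 214.6 = 446 MPa (compressive).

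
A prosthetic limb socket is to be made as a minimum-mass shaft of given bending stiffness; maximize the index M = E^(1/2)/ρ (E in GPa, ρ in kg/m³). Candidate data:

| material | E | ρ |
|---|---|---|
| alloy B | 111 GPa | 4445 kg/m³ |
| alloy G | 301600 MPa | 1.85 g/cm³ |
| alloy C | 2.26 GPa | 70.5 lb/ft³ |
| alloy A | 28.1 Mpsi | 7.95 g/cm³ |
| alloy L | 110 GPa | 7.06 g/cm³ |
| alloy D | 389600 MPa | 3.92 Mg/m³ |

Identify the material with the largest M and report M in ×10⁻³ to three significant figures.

alloy G, M = 9.39×10⁻³

In SI units:
  alloy B: E = 111.0 GPa, ρ = 4445 kg/m³
  alloy G: E = 301.6 GPa, ρ = 1850 kg/m³
  alloy C: E = 2.260 GPa, ρ = 1129 kg/m³
  alloy A: E = 193.7 GPa, ρ = 7950 kg/m³
  alloy L: E = 110.0 GPa, ρ = 7060 kg/m³
  alloy D: E = 389.6 GPa, ρ = 3920 kg/m³
  alloy G: M = 9.39×10⁻³
  alloy D: M = 5.04×10⁻³
  alloy B: M = 2.37×10⁻³
  alloy A: M = 1.75×10⁻³
  alloy L: M = 1.49×10⁻³
  alloy C: M = 1.33×10⁻³
Highest index: alloy G.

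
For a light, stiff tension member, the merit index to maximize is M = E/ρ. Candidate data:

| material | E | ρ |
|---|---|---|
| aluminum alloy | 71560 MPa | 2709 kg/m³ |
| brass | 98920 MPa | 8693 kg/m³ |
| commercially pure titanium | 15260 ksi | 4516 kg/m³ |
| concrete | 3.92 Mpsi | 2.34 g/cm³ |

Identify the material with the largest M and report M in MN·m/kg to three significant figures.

Convert each candidate to consistent units, then evaluate M:
  aluminum alloy: E = 71.56 GPa, ρ = 2709 kg/m³
  brass: E = 98.92 GPa, ρ = 8693 kg/m³
  commercially pure titanium: E = 105.2 GPa, ρ = 4516 kg/m³
  concrete: E = 27.03 GPa, ρ = 2340 kg/m³
  aluminum alloy: M = 26.4 MN·m/kg
  commercially pure titanium: M = 23.3 MN·m/kg
  concrete: M = 11.6 MN·m/kg
  brass: M = 11.4 MN·m/kg
Highest index: aluminum alloy.

aluminum alloy, M = 26.4 MN·m/kg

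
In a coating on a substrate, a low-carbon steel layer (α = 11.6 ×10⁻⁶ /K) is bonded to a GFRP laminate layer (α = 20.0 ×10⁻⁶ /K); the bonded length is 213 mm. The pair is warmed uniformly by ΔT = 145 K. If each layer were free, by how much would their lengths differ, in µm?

259 µm

Δα = |11.6 − 20.0|×10⁻⁶/K = 8.40×10⁻⁶/K.
ΔL_mismatch = Δα·L·ΔT = 8.40×10⁻⁶ × 213.0 mm × 145.0 K = 259 µm.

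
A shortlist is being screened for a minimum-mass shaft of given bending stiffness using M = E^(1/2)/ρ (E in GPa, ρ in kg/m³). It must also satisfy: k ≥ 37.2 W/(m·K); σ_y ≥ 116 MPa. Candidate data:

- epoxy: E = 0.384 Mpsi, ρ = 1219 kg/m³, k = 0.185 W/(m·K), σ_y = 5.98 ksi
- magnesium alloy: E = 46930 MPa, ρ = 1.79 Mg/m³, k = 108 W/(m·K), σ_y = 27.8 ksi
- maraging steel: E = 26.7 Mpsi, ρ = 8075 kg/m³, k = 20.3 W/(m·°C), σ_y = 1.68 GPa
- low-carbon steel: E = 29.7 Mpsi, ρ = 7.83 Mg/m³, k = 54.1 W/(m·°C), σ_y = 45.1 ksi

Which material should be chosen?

magnesium alloy

Screen on constraints: k ≥ 37.2 W/(m·K); σ_y ≥ 116 MPa. Survivors: magnesium alloy, low-carbon steel.
Convert each candidate to consistent units, then evaluate M:
  magnesium alloy: E = 46.93 GPa, ρ = 1790 kg/m³
  low-carbon steel: E = 204.8 GPa, ρ = 7830 kg/m³
  magnesium alloy: M = 3.83×10⁻³
  low-carbon steel: M = 1.83×10⁻³
Magnesium alloy ranks first.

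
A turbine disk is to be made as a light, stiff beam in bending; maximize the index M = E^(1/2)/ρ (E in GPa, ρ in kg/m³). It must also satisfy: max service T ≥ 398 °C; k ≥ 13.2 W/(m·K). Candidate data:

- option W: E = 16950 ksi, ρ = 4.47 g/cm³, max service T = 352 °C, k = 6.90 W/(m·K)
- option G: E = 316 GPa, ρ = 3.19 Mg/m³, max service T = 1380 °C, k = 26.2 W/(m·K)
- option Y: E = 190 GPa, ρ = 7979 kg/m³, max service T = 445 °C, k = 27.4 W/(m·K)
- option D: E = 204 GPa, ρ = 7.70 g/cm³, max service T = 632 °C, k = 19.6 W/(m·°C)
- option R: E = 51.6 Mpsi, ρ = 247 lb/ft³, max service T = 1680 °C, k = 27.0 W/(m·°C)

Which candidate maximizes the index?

Screen on constraints: max service T ≥ 398 °C; k ≥ 13.2 W/(m·K). Survivors: option G, option Y, option D, option R.
After converting to SI:
  option G: E = 316.0 GPa, ρ = 3190 kg/m³
  option Y: E = 190.0 GPa, ρ = 7979 kg/m³
  option D: E = 204.0 GPa, ρ = 7700 kg/m³
  option R: E = 355.8 GPa, ρ = 3957 kg/m³
  option G: M = 5.57×10⁻³
  option R: M = 4.77×10⁻³
  option D: M = 1.85×10⁻³
  option Y: M = 1.73×10⁻³
Option G ranks first.

option G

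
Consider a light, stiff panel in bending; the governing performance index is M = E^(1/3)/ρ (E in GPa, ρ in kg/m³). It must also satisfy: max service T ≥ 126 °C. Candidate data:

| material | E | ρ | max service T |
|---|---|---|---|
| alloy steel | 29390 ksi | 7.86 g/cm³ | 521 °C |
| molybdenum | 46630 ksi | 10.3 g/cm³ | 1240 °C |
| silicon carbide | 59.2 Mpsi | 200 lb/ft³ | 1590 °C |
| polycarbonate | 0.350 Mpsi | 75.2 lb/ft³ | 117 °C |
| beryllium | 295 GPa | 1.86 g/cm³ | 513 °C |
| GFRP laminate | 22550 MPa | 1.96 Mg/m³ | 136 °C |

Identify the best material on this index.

Screen on constraints: max service T ≥ 126 °C. Survivors: alloy steel, molybdenum, silicon carbide, beryllium, GFRP laminate.
Convert each candidate to consistent units, then evaluate M:
  alloy steel: E = 202.6 GPa, ρ = 7860 kg/m³
  molybdenum: E = 321.5 GPa, ρ = 10300 kg/m³
  silicon carbide: E = 408.2 GPa, ρ = 3204 kg/m³
  beryllium: E = 295.0 GPa, ρ = 1860 kg/m³
  GFRP laminate: E = 22.55 GPa, ρ = 1960 kg/m³
  beryllium: M = 3.58×10⁻³
  silicon carbide: M = 2.32×10⁻³
  GFRP laminate: M = 1.44×10⁻³
  alloy steel: M = 0.747×10⁻³
  molybdenum: M = 0.665×10⁻³
Beryllium ranks first.

beryllium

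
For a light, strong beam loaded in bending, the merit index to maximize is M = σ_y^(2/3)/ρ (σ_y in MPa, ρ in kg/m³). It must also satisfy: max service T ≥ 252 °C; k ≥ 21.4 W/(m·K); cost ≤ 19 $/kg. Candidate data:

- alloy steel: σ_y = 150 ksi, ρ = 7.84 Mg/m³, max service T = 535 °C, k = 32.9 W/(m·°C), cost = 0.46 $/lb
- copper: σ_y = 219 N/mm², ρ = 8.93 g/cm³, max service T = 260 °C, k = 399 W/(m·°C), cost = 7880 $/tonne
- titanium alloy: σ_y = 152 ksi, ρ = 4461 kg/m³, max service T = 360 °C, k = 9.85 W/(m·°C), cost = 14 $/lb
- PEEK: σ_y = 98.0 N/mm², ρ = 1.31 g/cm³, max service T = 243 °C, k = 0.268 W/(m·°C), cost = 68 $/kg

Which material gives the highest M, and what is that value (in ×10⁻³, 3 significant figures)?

Screen on constraints: max service T ≥ 252 °C; k ≥ 21.4 W/(m·K); cost ≤ 19 $/kg. Survivors: alloy steel, copper.
In SI units:
  alloy steel: σ_y = 1034 MPa, ρ = 7840 kg/m³
  copper: σ_y = 219.0 MPa, ρ = 8930 kg/m³
  alloy steel: M = 13.0×10⁻³
  copper: M = 4.07×10⁻³
Highest index: alloy steel.

alloy steel, M = 13.0×10⁻³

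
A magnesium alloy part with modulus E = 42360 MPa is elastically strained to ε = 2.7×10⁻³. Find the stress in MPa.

E = 42360 MPa = 42.36 GPa.
σ = E·ε = 42360 MPa × 2.7×10⁻³ = 114 MPa.

114 MPa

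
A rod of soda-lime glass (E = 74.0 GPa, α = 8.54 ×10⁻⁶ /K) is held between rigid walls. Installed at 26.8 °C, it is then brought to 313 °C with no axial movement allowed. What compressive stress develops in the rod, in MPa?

ΔT = 286.2 K. Constrained thermal stress σ = E·α·ΔT = 74.00×10³ MPa × 8.54×10⁻⁶ × 286.2 = 181 MPa (compressive).

181 MPa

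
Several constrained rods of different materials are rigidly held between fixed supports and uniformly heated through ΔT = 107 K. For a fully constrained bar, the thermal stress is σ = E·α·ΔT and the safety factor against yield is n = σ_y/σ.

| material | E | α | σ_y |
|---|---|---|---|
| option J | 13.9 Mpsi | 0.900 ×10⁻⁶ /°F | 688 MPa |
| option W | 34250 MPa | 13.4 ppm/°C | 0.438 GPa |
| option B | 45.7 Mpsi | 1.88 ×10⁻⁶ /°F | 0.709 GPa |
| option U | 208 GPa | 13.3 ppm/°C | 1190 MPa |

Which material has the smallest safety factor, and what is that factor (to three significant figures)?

option U, n = 4.02

Per material, after unit conversion:
  option J: E = 95.84, α = 1.62, σ_y = 688.0 → σ = 16.6 MPa, n = 41.4
  option W: E = 34.25, α = 13.4, σ_y = 438.0 → σ = 49.1 MPa, n = 8.92
  option B: E = 315.1, α = 3.38, σ_y = 709.0 → σ = 114 MPa, n = 6.21
  option U: E = 208.0, α = 13.3, σ_y = 1190 → σ = 296 MPa, n = 4.02
The minimum is option U at n = 4.02.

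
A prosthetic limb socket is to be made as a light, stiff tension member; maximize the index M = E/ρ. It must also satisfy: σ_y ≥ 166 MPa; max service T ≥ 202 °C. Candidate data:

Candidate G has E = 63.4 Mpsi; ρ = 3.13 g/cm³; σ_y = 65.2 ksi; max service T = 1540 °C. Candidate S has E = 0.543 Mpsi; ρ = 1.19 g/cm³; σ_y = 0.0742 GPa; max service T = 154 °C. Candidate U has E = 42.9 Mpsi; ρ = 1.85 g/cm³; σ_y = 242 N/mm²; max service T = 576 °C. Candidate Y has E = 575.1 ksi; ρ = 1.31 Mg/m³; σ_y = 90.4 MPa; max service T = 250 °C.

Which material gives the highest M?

candidate U

Screen on constraints: σ_y ≥ 166 MPa; max service T ≥ 202 °C. Survivors: candidate G, candidate U.
Normalizing units and computing the index:
  candidate G: E = 437.1 GPa, ρ = 3130 kg/m³
  candidate U: E = 295.8 GPa, ρ = 1850 kg/m³
  candidate U: M = 160 MN·m/kg
  candidate G: M = 140 MN·m/kg
The maximum is for candidate U.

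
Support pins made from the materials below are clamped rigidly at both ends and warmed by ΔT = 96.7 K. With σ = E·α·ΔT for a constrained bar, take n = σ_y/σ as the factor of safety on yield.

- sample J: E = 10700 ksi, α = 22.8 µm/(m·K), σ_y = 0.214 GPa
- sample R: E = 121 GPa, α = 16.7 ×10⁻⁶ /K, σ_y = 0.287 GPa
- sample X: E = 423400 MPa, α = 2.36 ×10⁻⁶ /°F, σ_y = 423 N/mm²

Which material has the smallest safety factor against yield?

Per material, after unit conversion:
  sample J: E = 73.77, α = 22.8, σ_y = 214.0 → σ = 163 MPa, n = 1.32
  sample R: E = 121.0, α = 16.7, σ_y = 287.0 → σ = 195 MPa, n = 1.47
  sample X: E = 423.4, α = 4.25, σ_y = 423.0 → σ = 174 MPa, n = 2.43
The minimum is sample J at n = 1.32.

sample J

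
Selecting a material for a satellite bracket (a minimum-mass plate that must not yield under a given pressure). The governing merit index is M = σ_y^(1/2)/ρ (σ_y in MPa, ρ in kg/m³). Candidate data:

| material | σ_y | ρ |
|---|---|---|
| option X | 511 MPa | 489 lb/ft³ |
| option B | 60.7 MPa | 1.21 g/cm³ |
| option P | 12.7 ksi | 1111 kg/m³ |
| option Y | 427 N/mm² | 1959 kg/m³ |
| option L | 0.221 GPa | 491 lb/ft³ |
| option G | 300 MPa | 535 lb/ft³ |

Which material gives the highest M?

option Y

Normalizing units and computing the index:
  option X: σ_y = 511.0 MPa, ρ = 7833 kg/m³
  option B: σ_y = 60.70 MPa, ρ = 1210 kg/m³
  option P: σ_y = 87.56 MPa, ρ = 1111 kg/m³
  option Y: σ_y = 427.0 MPa, ρ = 1959 kg/m³
  option L: σ_y = 221.0 MPa, ρ = 7865 kg/m³
  option G: σ_y = 300.0 MPa, ρ = 8570 kg/m³
  option Y: M = 10.5×10⁻³
  option P: M = 8.42×10⁻³
  option B: M = 6.44×10⁻³
  option X: M = 2.89×10⁻³
  option G: M = 2.02×10⁻³
  option L: M = 1.89×10⁻³
Option Y has the largest M.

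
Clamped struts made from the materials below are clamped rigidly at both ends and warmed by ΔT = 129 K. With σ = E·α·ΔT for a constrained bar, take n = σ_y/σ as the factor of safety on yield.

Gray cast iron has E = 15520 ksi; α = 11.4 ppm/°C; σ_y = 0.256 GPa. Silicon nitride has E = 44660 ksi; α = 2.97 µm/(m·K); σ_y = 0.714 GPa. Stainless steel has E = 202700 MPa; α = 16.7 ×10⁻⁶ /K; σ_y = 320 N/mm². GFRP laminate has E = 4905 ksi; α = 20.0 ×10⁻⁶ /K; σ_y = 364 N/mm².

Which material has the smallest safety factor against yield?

With everything in SI (GPa, ×10⁻⁶/K, MPa):
  gray cast iron: E = 107.0, α = 11.4, σ_y = 256.0 → σ = 157 MPa, n = 1.63
  silicon nitride: E = 307.9, α = 2.97, σ_y = 714.0 → σ = 118 MPa, n = 6.05
  stainless steel: E = 202.7, α = 16.7, σ_y = 320.0 → σ = 437 MPa, n = 0.733
  GFRP laminate: E = 33.82, α = 20.0, σ_y = 364.0 → σ = 87.3 MPa, n = 4.17
Smallest n: stainless steel with n = 0.733.

stainless steel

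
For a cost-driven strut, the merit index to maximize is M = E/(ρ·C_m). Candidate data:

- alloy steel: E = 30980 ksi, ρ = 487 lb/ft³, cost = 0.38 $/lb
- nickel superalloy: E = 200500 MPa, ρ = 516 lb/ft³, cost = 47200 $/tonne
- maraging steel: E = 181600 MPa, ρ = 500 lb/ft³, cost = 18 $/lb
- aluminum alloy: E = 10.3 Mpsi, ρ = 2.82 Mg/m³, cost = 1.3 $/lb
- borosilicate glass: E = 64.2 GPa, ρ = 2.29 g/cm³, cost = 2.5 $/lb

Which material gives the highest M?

Putting every candidate on a common basis:
  alloy steel: E = 213.6 GPa, ρ = 7801 kg/m³, cost = 0.8377 $/kg
  nickel superalloy: E = 200.5 GPa, ρ = 8266 kg/m³, cost = 47.20 $/kg
  maraging steel: E = 181.6 GPa, ρ = 8009 kg/m³, cost = 39.68 $/kg
  aluminum alloy: E = 71.02 GPa, ρ = 2820 kg/m³, cost = 2.866 $/kg
  borosilicate glass: E = 64.20 GPa, ρ = 2290 kg/m³, cost = 5.511 $/kg
  alloy steel: M = 32.7 MN·m per $
  aluminum alloy: M = 8.79 MN·m per $
  borosilicate glass: M = 5.09 MN·m per $
  maraging steel: M = 0.571 MN·m per $
  nickel superalloy: M = 0.514 MN·m per $
The maximum is for alloy steel.

alloy steel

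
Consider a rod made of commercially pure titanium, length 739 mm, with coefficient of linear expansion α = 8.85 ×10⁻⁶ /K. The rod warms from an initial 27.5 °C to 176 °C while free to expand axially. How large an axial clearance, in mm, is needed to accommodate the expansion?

ΔT = 176 − 27.5 = 148.5 K.
ΔL = α·L₀·ΔT = 8.85×10⁻⁶ × 739 mm × 148.5 K = 0.971 mm.

0.971 mm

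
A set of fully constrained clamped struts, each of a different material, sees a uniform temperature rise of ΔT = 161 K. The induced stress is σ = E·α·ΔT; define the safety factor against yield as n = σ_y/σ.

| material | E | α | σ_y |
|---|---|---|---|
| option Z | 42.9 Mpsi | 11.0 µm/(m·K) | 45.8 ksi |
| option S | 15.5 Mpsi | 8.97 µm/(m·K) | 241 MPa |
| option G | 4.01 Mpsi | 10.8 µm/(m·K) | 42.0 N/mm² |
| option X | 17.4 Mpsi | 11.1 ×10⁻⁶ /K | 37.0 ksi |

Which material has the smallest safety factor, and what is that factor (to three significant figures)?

option Z, n = 0.603

In consistent units (E in GPa, α in ×10⁻⁶/K, σ_y in MPa):
  option Z: E = 295.8, α = 11.0, σ_y = 315.8 → σ = 524 MPa, n = 0.603
  option S: E = 106.9, α = 8.97, σ_y = 241.0 → σ = 154 MPa, n = 1.56
  option G: E = 27.65, α = 10.8, σ_y = 42.00 → σ = 48.1 MPa, n = 0.874
  option X: E = 120.0, α = 11.1, σ_y = 255.1 → σ = 214 MPa, n = 1.19
Option Z has the lowest safety factor, n = 0.603.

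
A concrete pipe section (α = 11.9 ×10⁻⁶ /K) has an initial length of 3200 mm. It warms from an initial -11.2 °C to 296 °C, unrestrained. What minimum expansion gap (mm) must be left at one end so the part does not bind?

ΔT = 296 − (-11.2) = 307.2 K.
ΔL = α·L₀·ΔT = 11.9×10⁻⁶ × 3200 mm × 307.2 K = 11.7 mm.

11.7 mm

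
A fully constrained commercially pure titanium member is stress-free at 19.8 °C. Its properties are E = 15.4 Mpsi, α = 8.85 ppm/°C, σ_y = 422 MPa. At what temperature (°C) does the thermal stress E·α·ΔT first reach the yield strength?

469 °C

E = 15.4 Mpsi = 106.2 GPa.
E·α·ΔT = 422.0 MPa ⇒ ΔT = 422.0 / (106.2×10³ × 8.85×10⁻⁶) = 449.1 K.
T = 19.8 + 449.1 = 468.9 °C.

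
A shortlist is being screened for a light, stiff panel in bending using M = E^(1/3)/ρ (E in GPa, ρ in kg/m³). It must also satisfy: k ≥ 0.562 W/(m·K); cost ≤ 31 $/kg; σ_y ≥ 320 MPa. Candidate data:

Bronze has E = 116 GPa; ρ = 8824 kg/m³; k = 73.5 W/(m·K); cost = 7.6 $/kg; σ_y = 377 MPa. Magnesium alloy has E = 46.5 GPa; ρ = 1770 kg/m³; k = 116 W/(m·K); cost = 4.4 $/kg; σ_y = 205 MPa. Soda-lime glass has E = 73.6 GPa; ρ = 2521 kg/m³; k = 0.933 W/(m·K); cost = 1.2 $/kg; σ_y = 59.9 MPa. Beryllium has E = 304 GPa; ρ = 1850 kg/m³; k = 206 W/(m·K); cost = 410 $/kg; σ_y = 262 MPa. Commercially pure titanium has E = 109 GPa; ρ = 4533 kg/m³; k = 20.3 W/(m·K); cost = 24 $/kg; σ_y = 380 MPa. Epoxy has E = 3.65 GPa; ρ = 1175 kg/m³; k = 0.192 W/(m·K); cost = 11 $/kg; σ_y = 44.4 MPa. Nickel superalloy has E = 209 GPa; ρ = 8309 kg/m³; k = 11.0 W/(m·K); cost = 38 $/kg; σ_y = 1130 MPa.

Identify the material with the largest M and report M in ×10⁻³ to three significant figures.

Screen on constraints: k ≥ 0.562 W/(m·K); cost ≤ 31 $/kg; σ_y ≥ 320 MPa. Survivors: bronze, commercially pure titanium.
Computing M directly (units already consistent):
  commercially pure titanium: M = 1.05×10⁻³
  bronze: M = 0.553×10⁻³
Commercially pure titanium ranks first.

commercially pure titanium, M = 1.05×10⁻³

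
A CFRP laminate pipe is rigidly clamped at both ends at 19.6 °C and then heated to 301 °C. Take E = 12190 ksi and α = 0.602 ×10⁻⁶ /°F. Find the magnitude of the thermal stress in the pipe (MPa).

25.6 MPa

E = 12190 ksi = 84.05 GPa.
α = 0.602×10⁻⁶/°F × 9/5 = 1.08×10⁻⁶/K.
ΔT = 281.4 K. Constrained thermal stress σ = E·α·ΔT = 84.05×10³ MPa × 1.08×10⁻⁶ × 281.4 = 25.6 MPa (compressive).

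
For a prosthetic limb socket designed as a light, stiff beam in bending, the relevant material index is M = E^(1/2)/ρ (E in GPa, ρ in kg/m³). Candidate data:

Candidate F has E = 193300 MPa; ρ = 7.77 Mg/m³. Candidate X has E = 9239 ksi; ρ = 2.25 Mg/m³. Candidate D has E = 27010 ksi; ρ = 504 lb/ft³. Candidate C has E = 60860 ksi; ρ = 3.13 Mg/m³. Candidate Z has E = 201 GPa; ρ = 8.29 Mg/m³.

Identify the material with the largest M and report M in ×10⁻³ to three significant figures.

Convert each candidate to consistent units, then evaluate M:
  candidate F: E = 193.3 GPa, ρ = 7770 kg/m³
  candidate X: E = 63.70 GPa, ρ = 2250 kg/m³
  candidate D: E = 186.2 GPa, ρ = 8073 kg/m³
  candidate C: E = 419.6 GPa, ρ = 3130 kg/m³
  candidate Z: E = 201.0 GPa, ρ = 8290 kg/m³
  candidate C: M = 6.54×10⁻³
  candidate X: M = 3.55×10⁻³
  candidate F: M = 1.79×10⁻³
  candidate Z: M = 1.71×10⁻³
  candidate D: M = 1.69×10⁻³
Highest index: candidate C.

candidate C, M = 6.54×10⁻³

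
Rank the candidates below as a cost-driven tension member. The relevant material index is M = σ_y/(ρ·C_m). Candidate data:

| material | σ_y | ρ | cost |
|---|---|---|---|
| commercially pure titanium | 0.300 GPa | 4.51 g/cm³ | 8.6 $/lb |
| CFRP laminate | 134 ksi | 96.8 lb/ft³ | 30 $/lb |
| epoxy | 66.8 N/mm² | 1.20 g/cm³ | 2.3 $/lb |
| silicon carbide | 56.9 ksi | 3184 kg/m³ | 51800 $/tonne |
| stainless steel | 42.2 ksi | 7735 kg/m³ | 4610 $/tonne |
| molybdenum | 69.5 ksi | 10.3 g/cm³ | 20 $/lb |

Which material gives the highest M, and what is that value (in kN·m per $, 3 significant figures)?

epoxy, M = 11.0 kN·m per $

Convert each candidate to consistent units, then evaluate M:
  commercially pure titanium: σ_y = 300.0 MPa, ρ = 4510 kg/m³, cost = 18.96 $/kg
  CFRP laminate: σ_y = 923.9 MPa, ρ = 1551 kg/m³, cost = 66.14 $/kg
  epoxy: σ_y = 66.80 MPa, ρ = 1200 kg/m³, cost = 5.071 $/kg
  silicon carbide: σ_y = 392.3 MPa, ρ = 3184 kg/m³, cost = 51.80 $/kg
  stainless steel: σ_y = 291.0 MPa, ρ = 7735 kg/m³, cost = 4.610 $/kg
  molybdenum: σ_y = 479.2 MPa, ρ = 10300 kg/m³, cost = 44.09 $/kg
  epoxy: M = 11.0 kN·m per $
  CFRP laminate: M = 9.01 kN·m per $
  stainless steel: M = 8.16 kN·m per $
  commercially pure titanium: M = 3.51 kN·m per $
  silicon carbide: M = 2.38 kN·m per $
  molybdenum: M = 1.06 kN·m per $
Epoxy ranks first.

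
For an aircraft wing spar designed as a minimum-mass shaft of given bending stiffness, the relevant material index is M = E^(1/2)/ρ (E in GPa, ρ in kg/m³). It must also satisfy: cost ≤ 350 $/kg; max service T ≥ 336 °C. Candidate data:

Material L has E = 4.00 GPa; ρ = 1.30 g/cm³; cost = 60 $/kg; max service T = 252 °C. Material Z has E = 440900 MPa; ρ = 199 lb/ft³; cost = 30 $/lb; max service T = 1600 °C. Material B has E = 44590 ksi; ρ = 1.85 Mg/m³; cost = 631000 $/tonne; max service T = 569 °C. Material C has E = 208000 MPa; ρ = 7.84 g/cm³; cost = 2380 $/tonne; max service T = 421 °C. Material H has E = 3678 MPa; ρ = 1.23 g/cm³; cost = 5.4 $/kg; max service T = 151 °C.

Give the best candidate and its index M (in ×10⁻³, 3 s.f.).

Screen on constraints: cost ≤ 350 $/kg; max service T ≥ 336 °C. Survivors: material Z, material C.
After converting to SI:
  material Z: E = 440.9 GPa, ρ = 3188 kg/m³
  material C: E = 208.0 GPa, ρ = 7840 kg/m³
  material Z: M = 6.59×10⁻³
  material C: M = 1.84×10⁻³
Material Z ranks first.

material Z, M = 6.59×10⁻³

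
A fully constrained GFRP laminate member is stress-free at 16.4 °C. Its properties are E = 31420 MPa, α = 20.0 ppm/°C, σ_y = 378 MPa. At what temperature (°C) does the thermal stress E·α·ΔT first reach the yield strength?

E = 31420 MPa = 31.42 GPa.
E·α·ΔT = 378.0 MPa ⇒ ΔT = 378.0 / (31.42×10³ × 20.0×10⁻⁶) = 601.5 K.
T = 16.4 + 601.5 = 617.9 °C.

618 °C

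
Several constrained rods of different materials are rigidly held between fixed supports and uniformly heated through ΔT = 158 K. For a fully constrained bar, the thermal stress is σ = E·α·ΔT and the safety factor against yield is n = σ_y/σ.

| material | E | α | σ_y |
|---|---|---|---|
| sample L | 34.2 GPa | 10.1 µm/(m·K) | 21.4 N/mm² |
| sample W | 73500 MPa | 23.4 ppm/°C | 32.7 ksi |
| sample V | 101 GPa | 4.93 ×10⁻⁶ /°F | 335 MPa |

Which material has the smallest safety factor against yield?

With everything in SI (GPa, ×10⁻⁶/K, MPa):
  sample L: E = 34.20, α = 10.1, σ_y = 21.40 → σ = 54.6 MPa, n = 0.392
  sample W: E = 73.50, α = 23.4, σ_y = 225.5 → σ = 272 MPa, n = 0.830
  sample V: E = 101.0, α = 8.87, σ_y = 335.0 → σ = 142 MPa, n = 2.37
The minimum is sample L at n = 0.392.

sample L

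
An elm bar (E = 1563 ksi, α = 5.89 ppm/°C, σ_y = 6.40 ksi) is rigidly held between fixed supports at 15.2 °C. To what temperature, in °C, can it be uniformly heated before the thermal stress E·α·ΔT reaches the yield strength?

E = 1563 ksi = 10.78 GPa.
σ_y = 6.40 ksi = 44.13 MPa.
E·α·ΔT = 44.13 MPa ⇒ ΔT = 44.13 / (10.78×10³ × 5.89×10⁻⁶) = 695.2 K.
T = 15.2 + 695.2 = 710.4 °C.

710 °C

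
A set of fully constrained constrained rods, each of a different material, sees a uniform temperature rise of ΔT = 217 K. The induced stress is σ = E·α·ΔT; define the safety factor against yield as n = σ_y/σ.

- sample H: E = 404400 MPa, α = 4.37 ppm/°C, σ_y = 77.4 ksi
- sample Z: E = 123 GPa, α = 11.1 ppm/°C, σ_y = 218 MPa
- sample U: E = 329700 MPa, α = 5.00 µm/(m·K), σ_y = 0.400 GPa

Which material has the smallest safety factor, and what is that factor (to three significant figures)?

sample Z, n = 0.736

In consistent units (E in GPa, α in ×10⁻⁶/K, σ_y in MPa):
  sample H: E = 404.4, α = 4.37, σ_y = 533.7 → σ = 383 MPa, n = 1.39
  sample Z: E = 123.0, α = 11.1, σ_y = 218.0 → σ = 296 MPa, n = 0.736
  sample U: E = 329.7, α = 5.00, σ_y = 400.0 → σ = 358 MPa, n = 1.12
Sample Z has the lowest safety factor, n = 0.736.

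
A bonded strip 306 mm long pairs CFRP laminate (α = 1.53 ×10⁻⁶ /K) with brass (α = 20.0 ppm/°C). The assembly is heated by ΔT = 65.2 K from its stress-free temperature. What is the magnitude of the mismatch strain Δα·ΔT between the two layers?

Δα = |1.53 − 20.0|×10⁻⁶/K = 18.5×10⁻⁶/K.
Mismatch strain = Δα·ΔT = 18.5×10⁻⁶ × 65.2 = 1.20×10⁻³.

1.20×10⁻³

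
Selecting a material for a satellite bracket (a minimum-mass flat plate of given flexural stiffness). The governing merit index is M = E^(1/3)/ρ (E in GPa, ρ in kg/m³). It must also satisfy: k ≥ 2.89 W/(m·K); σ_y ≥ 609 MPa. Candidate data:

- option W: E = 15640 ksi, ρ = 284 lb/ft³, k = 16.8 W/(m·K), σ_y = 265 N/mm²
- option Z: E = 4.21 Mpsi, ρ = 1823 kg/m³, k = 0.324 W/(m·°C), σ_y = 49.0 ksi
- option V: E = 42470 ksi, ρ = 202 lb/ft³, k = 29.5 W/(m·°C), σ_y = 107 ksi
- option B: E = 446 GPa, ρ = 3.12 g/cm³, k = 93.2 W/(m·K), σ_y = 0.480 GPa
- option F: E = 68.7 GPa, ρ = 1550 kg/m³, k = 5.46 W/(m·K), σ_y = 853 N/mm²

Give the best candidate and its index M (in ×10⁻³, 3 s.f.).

Screen on constraints: k ≥ 2.89 W/(m·K); σ_y ≥ 609 MPa. Survivors: option V, option F.
Putting every candidate on a common basis:
  option V: E = 292.8 GPa, ρ = 3236 kg/m³
  option F: E = 68.70 GPa, ρ = 1550 kg/m³
  option F: M = 2.64×10⁻³
  option V: M = 2.05×10⁻³
Option F ranks first.

option F, M = 2.64×10⁻³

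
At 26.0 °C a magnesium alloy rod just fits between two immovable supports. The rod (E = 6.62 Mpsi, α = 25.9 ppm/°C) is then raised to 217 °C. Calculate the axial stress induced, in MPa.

E = 6.62 Mpsi = 45.64 GPa.
ΔT = 191.0 K. Constrained thermal stress σ = E·α·ΔT = 45.64×10³ MPa × 25.9×10⁻⁶ × 191.0 = 226 MPa (compressive).

226 MPa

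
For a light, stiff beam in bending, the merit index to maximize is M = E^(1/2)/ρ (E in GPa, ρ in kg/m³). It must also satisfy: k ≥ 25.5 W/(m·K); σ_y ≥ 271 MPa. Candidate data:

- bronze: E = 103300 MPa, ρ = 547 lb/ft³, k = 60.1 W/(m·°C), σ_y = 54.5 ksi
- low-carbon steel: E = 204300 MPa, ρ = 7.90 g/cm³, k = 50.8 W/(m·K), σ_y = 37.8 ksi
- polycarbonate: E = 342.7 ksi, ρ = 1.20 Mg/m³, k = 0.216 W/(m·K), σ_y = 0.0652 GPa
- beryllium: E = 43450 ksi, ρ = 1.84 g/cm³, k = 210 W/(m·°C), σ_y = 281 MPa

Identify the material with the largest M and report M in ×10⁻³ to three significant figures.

beryllium, M = 9.41×10⁻³

Screen on constraints: k ≥ 25.5 W/(m·K); σ_y ≥ 271 MPa. Survivors: bronze, beryllium.
In SI units:
  bronze: E = 103.3 GPa, ρ = 8762 kg/m³
  beryllium: E = 299.6 GPa, ρ = 1840 kg/m³
  beryllium: M = 9.41×10⁻³
  bronze: M = 1.16×10⁻³
Beryllium has the largest M.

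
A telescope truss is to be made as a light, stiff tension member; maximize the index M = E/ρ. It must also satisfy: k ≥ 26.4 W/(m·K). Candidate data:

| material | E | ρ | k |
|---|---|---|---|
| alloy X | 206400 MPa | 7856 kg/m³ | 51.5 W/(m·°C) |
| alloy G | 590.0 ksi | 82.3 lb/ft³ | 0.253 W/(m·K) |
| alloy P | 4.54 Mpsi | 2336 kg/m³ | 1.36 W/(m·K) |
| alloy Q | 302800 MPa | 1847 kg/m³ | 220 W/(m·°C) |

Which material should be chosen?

alloy Q

Screen on constraints: k ≥ 26.4 W/(m·K). Survivors: alloy X, alloy Q.
Putting every candidate on a common basis:
  alloy X: E = 206.4 GPa, ρ = 7856 kg/m³
  alloy Q: E = 302.8 GPa, ρ = 1847 kg/m³
  alloy Q: M = 164 MN·m/kg
  alloy X: M = 26.3 MN·m/kg
Alloy Q has the largest M.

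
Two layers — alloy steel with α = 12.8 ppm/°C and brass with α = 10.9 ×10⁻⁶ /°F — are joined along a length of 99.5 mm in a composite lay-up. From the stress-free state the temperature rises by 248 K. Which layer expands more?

brass

brass: α = 10.9×10⁻⁶/°F × 9/5 = 19.6×10⁻⁶/K.
α(alloy steel) = 12.8×10⁻⁶/K vs α(brass) = 19.6×10⁻⁶/K.
Higher α expands more for the same ΔT: brass.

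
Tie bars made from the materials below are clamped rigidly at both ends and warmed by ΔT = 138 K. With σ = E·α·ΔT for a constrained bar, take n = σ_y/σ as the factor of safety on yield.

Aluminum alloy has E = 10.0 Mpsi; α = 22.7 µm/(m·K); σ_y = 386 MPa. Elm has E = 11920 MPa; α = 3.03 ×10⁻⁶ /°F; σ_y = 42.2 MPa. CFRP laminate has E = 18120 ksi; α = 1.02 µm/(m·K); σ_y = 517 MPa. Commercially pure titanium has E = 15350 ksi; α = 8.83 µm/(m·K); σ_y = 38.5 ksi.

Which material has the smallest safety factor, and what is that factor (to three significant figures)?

In consistent units (E in GPa, α in ×10⁻⁶/K, σ_y in MPa):
  aluminum alloy: E = 68.95, α = 22.7, σ_y = 386.0 → σ = 216 MPa, n = 1.79
  elm: E = 11.92, α = 5.45, σ_y = 42.20 → σ = 8.97 MPa, n = 4.70
  CFRP laminate: E = 124.9, α = 1.02, σ_y = 517.0 → σ = 17.6 MPa, n = 29.4
  commercially pure titanium: E = 105.8, α = 8.83, σ_y = 265.4 → σ = 129 MPa, n = 2.06
The minimum is aluminum alloy at n = 1.79.

aluminum alloy, n = 1.79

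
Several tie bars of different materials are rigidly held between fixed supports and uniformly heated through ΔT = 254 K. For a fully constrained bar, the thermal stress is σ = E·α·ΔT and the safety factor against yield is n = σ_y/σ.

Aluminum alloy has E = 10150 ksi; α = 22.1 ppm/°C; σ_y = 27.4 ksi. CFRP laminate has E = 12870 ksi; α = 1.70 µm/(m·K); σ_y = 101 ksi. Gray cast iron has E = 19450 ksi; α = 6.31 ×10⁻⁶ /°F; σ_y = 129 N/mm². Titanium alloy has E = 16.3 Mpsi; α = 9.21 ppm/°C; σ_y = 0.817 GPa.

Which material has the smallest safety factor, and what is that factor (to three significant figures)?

gray cast iron, n = 0.333

Converting E to GPa, α to ×10⁻⁶/K, σ_y to MPa, then σ and n for each:
  aluminum alloy: E = 69.98, α = 22.1, σ_y = 188.9 → σ = 393 MPa, n = 0.481
  CFRP laminate: E = 88.74, α = 1.70, σ_y = 696.4 → σ = 38.3 MPa, n = 18.2
  gray cast iron: E = 134.1, α = 11.4, σ_y = 129.0 → σ = 387 MPa, n = 0.333
  titanium alloy: E = 112.4, α = 9.21, σ_y = 817.0 → σ = 263 MPa, n = 3.11
Gray cast iron has the lowest safety factor, n = 0.333.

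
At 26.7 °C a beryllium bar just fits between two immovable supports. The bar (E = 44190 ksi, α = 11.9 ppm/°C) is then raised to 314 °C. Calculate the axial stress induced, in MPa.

E = 44190 ksi = 304.7 GPa.
ΔT = 287.3 K. Constrained thermal stress σ = E·α·ΔT = 304.7×10³ MPa × 11.9×10⁻⁶ × 287.3 = 1040 MPa (compressive).

1040 MPa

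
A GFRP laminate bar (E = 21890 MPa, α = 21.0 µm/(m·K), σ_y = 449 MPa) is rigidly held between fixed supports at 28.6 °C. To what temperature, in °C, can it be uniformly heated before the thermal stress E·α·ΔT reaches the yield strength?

E = 21890 MPa = 21.89 GPa.
E·α·ΔT = 449.0 MPa ⇒ ΔT = 449.0 / (21.89×10³ × 21.0×10⁻⁶) = 976.7 K.
T = 28.6 + 976.7 = 1005 °C.

1010 °C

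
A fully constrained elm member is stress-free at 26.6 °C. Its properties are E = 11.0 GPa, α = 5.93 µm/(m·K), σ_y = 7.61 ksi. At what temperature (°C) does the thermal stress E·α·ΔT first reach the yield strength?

831 °C

σ_y = 7.61 ksi = 52.47 MPa.
E·α·ΔT = 52.47 MPa ⇒ ΔT = 52.47 / (11.00×10³ × 5.93×10⁻⁶) = 804.4 K.
T = 26.6 + 804.4 = 831.0 °C.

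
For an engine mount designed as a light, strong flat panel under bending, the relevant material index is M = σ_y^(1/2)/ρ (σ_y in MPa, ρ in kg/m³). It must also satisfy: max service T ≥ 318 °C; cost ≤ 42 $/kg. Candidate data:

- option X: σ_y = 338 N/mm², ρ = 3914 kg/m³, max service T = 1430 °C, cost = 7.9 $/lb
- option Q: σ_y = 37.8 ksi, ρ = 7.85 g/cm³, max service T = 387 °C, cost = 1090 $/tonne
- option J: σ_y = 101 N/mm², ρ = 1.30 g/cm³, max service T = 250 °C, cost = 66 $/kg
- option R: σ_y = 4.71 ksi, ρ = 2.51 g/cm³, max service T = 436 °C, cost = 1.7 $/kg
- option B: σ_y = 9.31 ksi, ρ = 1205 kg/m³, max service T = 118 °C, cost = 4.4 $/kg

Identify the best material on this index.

Screen on constraints: max service T ≥ 318 °C; cost ≤ 42 $/kg. Survivors: option X, option Q, option R.
Normalizing units and computing the index:
  option X: σ_y = 338.0 MPa, ρ = 3914 kg/m³
  option Q: σ_y = 260.6 MPa, ρ = 7850 kg/m³
  option R: σ_y = 32.47 MPa, ρ = 2510 kg/m³
  option X: M = 4.70×10⁻³
  option R: M = 2.27×10⁻³
  option Q: M = 2.06×10⁻³
Option X ranks first.

option X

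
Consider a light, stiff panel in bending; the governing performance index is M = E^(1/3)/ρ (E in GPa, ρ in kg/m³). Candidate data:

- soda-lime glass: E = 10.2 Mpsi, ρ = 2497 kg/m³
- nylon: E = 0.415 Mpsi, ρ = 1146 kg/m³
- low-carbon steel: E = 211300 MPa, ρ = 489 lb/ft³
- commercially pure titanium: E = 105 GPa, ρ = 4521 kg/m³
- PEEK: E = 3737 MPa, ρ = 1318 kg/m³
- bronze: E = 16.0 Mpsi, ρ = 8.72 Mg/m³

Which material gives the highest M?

Convert each candidate to consistent units, then evaluate M:
  soda-lime glass: E = 70.33 GPa, ρ = 2497 kg/m³
  nylon: E = 2.861 GPa, ρ = 1146 kg/m³
  low-carbon steel: E = 211.3 GPa, ρ = 7833 kg/m³
  commercially pure titanium: E = 105.0 GPa, ρ = 4521 kg/m³
  PEEK: E = 3.737 GPa, ρ = 1318 kg/m³
  bronze: E = 110.3 GPa, ρ = 8720 kg/m³
  soda-lime glass: M = 1.65×10⁻³
  nylon: M = 1.24×10⁻³
  PEEK: M = 1.18×10⁻³
  commercially pure titanium: M = 1.04×10⁻³
  low-carbon steel: M = 0.760×10⁻³
  bronze: M = 0.550×10⁻³
Highest index: soda-lime glass.

soda-lime glass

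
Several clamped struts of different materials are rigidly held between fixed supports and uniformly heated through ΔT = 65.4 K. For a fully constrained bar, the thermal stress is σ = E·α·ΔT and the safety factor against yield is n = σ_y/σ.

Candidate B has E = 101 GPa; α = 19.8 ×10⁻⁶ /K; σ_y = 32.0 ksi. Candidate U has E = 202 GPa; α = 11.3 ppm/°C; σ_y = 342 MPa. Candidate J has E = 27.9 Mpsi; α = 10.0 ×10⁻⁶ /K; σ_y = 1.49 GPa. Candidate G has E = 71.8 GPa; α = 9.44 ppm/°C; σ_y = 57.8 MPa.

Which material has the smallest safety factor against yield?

candidate G

In consistent units (E in GPa, α in ×10⁻⁶/K, σ_y in MPa):
  candidate B: E = 101.0, α = 19.8, σ_y = 220.6 → σ = 131 MPa, n = 1.69
  candidate U: E = 202.0, α = 11.3, σ_y = 342.0 → σ = 149 MPa, n = 2.29
  candidate J: E = 192.4, α = 10.0, σ_y = 1490 → σ = 126 MPa, n = 11.8
  candidate G: E = 71.80, α = 9.44, σ_y = 57.80 → σ = 44.3 MPa, n = 1.30
Candidate G has the lowest safety factor, n = 1.30.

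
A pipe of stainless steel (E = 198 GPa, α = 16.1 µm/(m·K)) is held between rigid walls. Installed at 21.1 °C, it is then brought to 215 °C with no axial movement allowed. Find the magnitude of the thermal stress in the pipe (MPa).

ΔT = 193.9 K. Constrained thermal stress σ = E·α·ΔT = 198.0×10³ MPa × 16.1×10⁻⁶ × 193.9 = 618 MPa (compressive).

618 MPa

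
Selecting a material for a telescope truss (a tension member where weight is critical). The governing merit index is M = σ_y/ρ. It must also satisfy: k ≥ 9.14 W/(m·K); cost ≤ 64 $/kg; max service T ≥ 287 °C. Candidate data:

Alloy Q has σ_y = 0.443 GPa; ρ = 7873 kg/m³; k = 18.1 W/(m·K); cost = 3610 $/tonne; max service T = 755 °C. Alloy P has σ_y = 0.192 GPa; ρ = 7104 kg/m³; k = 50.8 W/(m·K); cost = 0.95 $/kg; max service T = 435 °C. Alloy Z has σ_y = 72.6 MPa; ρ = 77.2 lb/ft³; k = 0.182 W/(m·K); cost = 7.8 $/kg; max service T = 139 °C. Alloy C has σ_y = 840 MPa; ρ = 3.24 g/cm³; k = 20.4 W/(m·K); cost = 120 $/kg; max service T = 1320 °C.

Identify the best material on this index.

Screen on constraints: k ≥ 9.14 W/(m·K); cost ≤ 64 $/kg; max service T ≥ 287 °C. Survivors: alloy Q, alloy P.
Putting every candidate on a common basis:
  alloy Q: σ_y = 443.0 MPa, ρ = 7873 kg/m³
  alloy P: σ_y = 192.0 MPa, ρ = 7104 kg/m³
  alloy Q: M = 56.3 kN·m/kg
  alloy P: M = 27.0 kN·m/kg
Highest index: alloy Q.

alloy Q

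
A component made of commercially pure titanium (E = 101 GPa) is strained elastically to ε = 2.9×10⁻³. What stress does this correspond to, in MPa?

293 MPa

σ = E·ε = 101000 MPa × 2.9×10⁻³ = 293 MPa.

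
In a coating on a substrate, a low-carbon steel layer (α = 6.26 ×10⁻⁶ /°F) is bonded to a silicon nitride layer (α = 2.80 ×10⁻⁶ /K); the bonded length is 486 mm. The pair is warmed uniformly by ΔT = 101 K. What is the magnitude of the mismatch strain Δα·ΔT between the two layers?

low-carbon steel: α = 6.26×10⁻⁶/°F × 9/5 = 11.3×10⁻⁶/K.
Δα = |11.3 − 2.80|×10⁻⁶/K = 8.47×10⁻⁶/K.
Mismatch strain = Δα·ΔT = 8.47×10⁻⁶ × 101.0 = 8.55×10⁻⁴.

8.55×10⁻⁴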